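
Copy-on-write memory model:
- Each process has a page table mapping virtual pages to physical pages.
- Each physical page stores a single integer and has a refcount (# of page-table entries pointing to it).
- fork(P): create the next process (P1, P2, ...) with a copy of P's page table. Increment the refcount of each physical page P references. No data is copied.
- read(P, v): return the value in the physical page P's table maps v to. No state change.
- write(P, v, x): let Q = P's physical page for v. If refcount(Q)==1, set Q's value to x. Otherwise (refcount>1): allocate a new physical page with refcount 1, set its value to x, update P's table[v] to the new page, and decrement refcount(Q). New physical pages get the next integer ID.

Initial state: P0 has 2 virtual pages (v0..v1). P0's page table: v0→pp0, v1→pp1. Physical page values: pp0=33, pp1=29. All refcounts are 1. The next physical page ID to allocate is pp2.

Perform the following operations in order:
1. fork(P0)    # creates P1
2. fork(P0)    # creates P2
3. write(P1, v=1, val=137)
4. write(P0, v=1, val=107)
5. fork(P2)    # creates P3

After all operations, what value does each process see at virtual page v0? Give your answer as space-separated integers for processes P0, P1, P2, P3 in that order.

Op 1: fork(P0) -> P1. 2 ppages; refcounts: pp0:2 pp1:2
Op 2: fork(P0) -> P2. 2 ppages; refcounts: pp0:3 pp1:3
Op 3: write(P1, v1, 137). refcount(pp1)=3>1 -> COPY to pp2. 3 ppages; refcounts: pp0:3 pp1:2 pp2:1
Op 4: write(P0, v1, 107). refcount(pp1)=2>1 -> COPY to pp3. 4 ppages; refcounts: pp0:3 pp1:1 pp2:1 pp3:1
Op 5: fork(P2) -> P3. 4 ppages; refcounts: pp0:4 pp1:2 pp2:1 pp3:1
P0: v0 -> pp0 = 33
P1: v0 -> pp0 = 33
P2: v0 -> pp0 = 33
P3: v0 -> pp0 = 33

Answer: 33 33 33 33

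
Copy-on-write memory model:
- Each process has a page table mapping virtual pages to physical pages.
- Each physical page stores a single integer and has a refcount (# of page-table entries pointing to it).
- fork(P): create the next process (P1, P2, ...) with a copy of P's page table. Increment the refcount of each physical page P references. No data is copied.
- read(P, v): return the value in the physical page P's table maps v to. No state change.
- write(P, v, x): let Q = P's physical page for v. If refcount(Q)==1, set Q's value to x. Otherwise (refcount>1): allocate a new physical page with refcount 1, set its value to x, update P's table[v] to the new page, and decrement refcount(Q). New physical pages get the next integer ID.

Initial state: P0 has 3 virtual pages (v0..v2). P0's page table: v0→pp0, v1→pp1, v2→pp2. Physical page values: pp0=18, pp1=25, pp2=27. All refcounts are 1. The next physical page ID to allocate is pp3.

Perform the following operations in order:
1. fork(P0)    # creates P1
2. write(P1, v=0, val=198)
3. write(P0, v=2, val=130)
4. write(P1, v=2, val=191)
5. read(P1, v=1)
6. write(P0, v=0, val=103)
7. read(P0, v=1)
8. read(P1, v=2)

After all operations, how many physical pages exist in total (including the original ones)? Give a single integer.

Op 1: fork(P0) -> P1. 3 ppages; refcounts: pp0:2 pp1:2 pp2:2
Op 2: write(P1, v0, 198). refcount(pp0)=2>1 -> COPY to pp3. 4 ppages; refcounts: pp0:1 pp1:2 pp2:2 pp3:1
Op 3: write(P0, v2, 130). refcount(pp2)=2>1 -> COPY to pp4. 5 ppages; refcounts: pp0:1 pp1:2 pp2:1 pp3:1 pp4:1
Op 4: write(P1, v2, 191). refcount(pp2)=1 -> write in place. 5 ppages; refcounts: pp0:1 pp1:2 pp2:1 pp3:1 pp4:1
Op 5: read(P1, v1) -> 25. No state change.
Op 6: write(P0, v0, 103). refcount(pp0)=1 -> write in place. 5 ppages; refcounts: pp0:1 pp1:2 pp2:1 pp3:1 pp4:1
Op 7: read(P0, v1) -> 25. No state change.
Op 8: read(P1, v2) -> 191. No state change.

Answer: 5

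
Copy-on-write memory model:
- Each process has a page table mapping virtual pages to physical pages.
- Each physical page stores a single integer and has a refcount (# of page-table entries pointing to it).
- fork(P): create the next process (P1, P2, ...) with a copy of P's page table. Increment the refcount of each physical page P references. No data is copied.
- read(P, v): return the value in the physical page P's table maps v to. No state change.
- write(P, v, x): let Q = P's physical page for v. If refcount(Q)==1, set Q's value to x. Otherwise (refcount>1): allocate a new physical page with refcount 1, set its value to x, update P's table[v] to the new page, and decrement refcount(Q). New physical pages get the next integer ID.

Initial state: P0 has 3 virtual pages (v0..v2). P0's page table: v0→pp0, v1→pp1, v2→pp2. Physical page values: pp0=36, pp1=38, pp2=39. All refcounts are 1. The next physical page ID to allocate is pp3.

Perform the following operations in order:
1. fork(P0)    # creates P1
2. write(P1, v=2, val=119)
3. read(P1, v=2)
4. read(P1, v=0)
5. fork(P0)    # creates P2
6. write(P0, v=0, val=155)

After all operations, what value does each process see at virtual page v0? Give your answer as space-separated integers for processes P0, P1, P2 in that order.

Answer: 155 36 36

Derivation:
Op 1: fork(P0) -> P1. 3 ppages; refcounts: pp0:2 pp1:2 pp2:2
Op 2: write(P1, v2, 119). refcount(pp2)=2>1 -> COPY to pp3. 4 ppages; refcounts: pp0:2 pp1:2 pp2:1 pp3:1
Op 3: read(P1, v2) -> 119. No state change.
Op 4: read(P1, v0) -> 36. No state change.
Op 5: fork(P0) -> P2. 4 ppages; refcounts: pp0:3 pp1:3 pp2:2 pp3:1
Op 6: write(P0, v0, 155). refcount(pp0)=3>1 -> COPY to pp4. 5 ppages; refcounts: pp0:2 pp1:3 pp2:2 pp3:1 pp4:1
P0: v0 -> pp4 = 155
P1: v0 -> pp0 = 36
P2: v0 -> pp0 = 36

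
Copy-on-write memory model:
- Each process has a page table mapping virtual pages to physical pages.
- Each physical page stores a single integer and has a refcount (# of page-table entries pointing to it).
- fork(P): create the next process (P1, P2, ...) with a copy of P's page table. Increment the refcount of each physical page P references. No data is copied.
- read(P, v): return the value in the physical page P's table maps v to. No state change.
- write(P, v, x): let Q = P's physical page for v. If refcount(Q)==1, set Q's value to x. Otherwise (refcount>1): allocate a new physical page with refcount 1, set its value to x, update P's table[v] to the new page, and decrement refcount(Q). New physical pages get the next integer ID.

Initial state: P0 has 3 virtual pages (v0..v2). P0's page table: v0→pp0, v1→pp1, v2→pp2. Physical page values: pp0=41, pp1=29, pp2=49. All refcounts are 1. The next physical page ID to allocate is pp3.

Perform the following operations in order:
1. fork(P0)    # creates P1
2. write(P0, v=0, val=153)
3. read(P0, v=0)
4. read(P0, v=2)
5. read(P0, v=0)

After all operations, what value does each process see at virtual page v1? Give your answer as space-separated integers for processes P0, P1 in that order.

Answer: 29 29

Derivation:
Op 1: fork(P0) -> P1. 3 ppages; refcounts: pp0:2 pp1:2 pp2:2
Op 2: write(P0, v0, 153). refcount(pp0)=2>1 -> COPY to pp3. 4 ppages; refcounts: pp0:1 pp1:2 pp2:2 pp3:1
Op 3: read(P0, v0) -> 153. No state change.
Op 4: read(P0, v2) -> 49. No state change.
Op 5: read(P0, v0) -> 153. No state change.
P0: v1 -> pp1 = 29
P1: v1 -> pp1 = 29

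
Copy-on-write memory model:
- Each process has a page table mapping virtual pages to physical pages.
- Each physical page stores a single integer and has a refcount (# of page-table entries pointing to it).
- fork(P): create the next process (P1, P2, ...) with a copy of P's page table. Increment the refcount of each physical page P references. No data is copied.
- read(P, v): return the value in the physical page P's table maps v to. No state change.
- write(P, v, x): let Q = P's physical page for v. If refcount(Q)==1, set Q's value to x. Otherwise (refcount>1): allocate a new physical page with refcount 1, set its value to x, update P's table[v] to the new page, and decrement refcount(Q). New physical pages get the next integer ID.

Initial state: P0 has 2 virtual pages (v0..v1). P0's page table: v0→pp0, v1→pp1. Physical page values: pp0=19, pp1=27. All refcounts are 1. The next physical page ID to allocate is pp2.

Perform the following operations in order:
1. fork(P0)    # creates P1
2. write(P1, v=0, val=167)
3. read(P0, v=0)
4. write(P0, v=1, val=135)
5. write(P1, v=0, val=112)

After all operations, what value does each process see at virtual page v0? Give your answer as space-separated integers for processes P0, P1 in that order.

Op 1: fork(P0) -> P1. 2 ppages; refcounts: pp0:2 pp1:2
Op 2: write(P1, v0, 167). refcount(pp0)=2>1 -> COPY to pp2. 3 ppages; refcounts: pp0:1 pp1:2 pp2:1
Op 3: read(P0, v0) -> 19. No state change.
Op 4: write(P0, v1, 135). refcount(pp1)=2>1 -> COPY to pp3. 4 ppages; refcounts: pp0:1 pp1:1 pp2:1 pp3:1
Op 5: write(P1, v0, 112). refcount(pp2)=1 -> write in place. 4 ppages; refcounts: pp0:1 pp1:1 pp2:1 pp3:1
P0: v0 -> pp0 = 19
P1: v0 -> pp2 = 112

Answer: 19 112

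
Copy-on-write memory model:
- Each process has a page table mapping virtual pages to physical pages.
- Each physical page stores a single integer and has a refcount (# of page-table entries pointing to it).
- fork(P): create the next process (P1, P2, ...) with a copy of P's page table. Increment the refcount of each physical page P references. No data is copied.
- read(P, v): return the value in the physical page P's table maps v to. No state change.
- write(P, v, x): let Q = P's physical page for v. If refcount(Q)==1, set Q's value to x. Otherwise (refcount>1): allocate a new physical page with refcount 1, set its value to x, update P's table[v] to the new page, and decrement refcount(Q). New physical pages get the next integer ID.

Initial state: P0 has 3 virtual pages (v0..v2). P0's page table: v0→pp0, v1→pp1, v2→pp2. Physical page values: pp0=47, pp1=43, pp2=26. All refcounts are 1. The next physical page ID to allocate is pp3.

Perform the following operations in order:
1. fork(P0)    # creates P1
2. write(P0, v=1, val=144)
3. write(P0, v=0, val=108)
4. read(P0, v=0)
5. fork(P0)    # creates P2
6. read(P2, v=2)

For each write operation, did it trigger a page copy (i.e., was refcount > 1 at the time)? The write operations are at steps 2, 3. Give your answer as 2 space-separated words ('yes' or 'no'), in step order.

Op 1: fork(P0) -> P1. 3 ppages; refcounts: pp0:2 pp1:2 pp2:2
Op 2: write(P0, v1, 144). refcount(pp1)=2>1 -> COPY to pp3. 4 ppages; refcounts: pp0:2 pp1:1 pp2:2 pp3:1
Op 3: write(P0, v0, 108). refcount(pp0)=2>1 -> COPY to pp4. 5 ppages; refcounts: pp0:1 pp1:1 pp2:2 pp3:1 pp4:1
Op 4: read(P0, v0) -> 108. No state change.
Op 5: fork(P0) -> P2. 5 ppages; refcounts: pp0:1 pp1:1 pp2:3 pp3:2 pp4:2
Op 6: read(P2, v2) -> 26. No state change.

yes yes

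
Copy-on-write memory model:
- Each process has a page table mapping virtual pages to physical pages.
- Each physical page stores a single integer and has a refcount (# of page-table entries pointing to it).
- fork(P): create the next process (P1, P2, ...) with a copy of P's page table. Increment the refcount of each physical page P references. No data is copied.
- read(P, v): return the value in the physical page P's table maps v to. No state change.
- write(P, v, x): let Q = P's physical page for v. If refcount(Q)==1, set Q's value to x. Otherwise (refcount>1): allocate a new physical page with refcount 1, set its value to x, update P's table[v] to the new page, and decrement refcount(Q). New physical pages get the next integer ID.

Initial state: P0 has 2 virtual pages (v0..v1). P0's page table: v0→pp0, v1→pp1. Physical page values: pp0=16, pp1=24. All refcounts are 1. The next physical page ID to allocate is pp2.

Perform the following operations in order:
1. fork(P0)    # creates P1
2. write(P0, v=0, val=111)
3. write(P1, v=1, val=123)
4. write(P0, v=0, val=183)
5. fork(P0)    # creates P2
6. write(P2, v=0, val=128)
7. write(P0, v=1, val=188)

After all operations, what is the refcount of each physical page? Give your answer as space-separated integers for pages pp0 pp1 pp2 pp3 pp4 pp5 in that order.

Op 1: fork(P0) -> P1. 2 ppages; refcounts: pp0:2 pp1:2
Op 2: write(P0, v0, 111). refcount(pp0)=2>1 -> COPY to pp2. 3 ppages; refcounts: pp0:1 pp1:2 pp2:1
Op 3: write(P1, v1, 123). refcount(pp1)=2>1 -> COPY to pp3. 4 ppages; refcounts: pp0:1 pp1:1 pp2:1 pp3:1
Op 4: write(P0, v0, 183). refcount(pp2)=1 -> write in place. 4 ppages; refcounts: pp0:1 pp1:1 pp2:1 pp3:1
Op 5: fork(P0) -> P2. 4 ppages; refcounts: pp0:1 pp1:2 pp2:2 pp3:1
Op 6: write(P2, v0, 128). refcount(pp2)=2>1 -> COPY to pp4. 5 ppages; refcounts: pp0:1 pp1:2 pp2:1 pp3:1 pp4:1
Op 7: write(P0, v1, 188). refcount(pp1)=2>1 -> COPY to pp5. 6 ppages; refcounts: pp0:1 pp1:1 pp2:1 pp3:1 pp4:1 pp5:1

Answer: 1 1 1 1 1 1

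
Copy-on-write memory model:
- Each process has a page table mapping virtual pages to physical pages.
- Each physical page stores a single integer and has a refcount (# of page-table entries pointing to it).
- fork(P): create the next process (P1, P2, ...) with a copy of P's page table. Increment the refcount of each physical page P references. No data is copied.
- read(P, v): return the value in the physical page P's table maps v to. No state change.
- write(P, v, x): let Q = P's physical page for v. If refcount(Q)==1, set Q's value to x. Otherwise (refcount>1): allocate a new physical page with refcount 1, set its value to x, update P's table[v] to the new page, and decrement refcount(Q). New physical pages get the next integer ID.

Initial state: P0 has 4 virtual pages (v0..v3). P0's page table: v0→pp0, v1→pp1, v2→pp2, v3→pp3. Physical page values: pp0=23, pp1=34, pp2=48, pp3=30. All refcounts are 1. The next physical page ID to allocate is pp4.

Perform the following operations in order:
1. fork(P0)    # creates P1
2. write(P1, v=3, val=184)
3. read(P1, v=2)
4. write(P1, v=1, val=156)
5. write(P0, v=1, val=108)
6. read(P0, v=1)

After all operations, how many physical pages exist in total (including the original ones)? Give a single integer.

Answer: 6

Derivation:
Op 1: fork(P0) -> P1. 4 ppages; refcounts: pp0:2 pp1:2 pp2:2 pp3:2
Op 2: write(P1, v3, 184). refcount(pp3)=2>1 -> COPY to pp4. 5 ppages; refcounts: pp0:2 pp1:2 pp2:2 pp3:1 pp4:1
Op 3: read(P1, v2) -> 48. No state change.
Op 4: write(P1, v1, 156). refcount(pp1)=2>1 -> COPY to pp5. 6 ppages; refcounts: pp0:2 pp1:1 pp2:2 pp3:1 pp4:1 pp5:1
Op 5: write(P0, v1, 108). refcount(pp1)=1 -> write in place. 6 ppages; refcounts: pp0:2 pp1:1 pp2:2 pp3:1 pp4:1 pp5:1
Op 6: read(P0, v1) -> 108. No state change.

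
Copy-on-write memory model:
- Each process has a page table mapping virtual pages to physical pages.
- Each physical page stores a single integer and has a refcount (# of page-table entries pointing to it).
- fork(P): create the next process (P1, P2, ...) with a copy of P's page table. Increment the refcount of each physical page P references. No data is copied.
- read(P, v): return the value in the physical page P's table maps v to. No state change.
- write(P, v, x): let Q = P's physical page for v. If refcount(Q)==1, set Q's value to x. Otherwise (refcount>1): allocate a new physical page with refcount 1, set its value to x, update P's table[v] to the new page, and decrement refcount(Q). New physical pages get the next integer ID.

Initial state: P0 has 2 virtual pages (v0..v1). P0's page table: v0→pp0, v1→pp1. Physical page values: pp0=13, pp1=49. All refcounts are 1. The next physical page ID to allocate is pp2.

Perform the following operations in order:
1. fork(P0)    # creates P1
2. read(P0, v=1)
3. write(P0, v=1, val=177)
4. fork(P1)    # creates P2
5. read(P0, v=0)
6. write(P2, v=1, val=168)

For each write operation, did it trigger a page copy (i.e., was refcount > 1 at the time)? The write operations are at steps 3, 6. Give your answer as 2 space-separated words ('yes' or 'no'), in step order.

Op 1: fork(P0) -> P1. 2 ppages; refcounts: pp0:2 pp1:2
Op 2: read(P0, v1) -> 49. No state change.
Op 3: write(P0, v1, 177). refcount(pp1)=2>1 -> COPY to pp2. 3 ppages; refcounts: pp0:2 pp1:1 pp2:1
Op 4: fork(P1) -> P2. 3 ppages; refcounts: pp0:3 pp1:2 pp2:1
Op 5: read(P0, v0) -> 13. No state change.
Op 6: write(P2, v1, 168). refcount(pp1)=2>1 -> COPY to pp3. 4 ppages; refcounts: pp0:3 pp1:1 pp2:1 pp3:1

yes yes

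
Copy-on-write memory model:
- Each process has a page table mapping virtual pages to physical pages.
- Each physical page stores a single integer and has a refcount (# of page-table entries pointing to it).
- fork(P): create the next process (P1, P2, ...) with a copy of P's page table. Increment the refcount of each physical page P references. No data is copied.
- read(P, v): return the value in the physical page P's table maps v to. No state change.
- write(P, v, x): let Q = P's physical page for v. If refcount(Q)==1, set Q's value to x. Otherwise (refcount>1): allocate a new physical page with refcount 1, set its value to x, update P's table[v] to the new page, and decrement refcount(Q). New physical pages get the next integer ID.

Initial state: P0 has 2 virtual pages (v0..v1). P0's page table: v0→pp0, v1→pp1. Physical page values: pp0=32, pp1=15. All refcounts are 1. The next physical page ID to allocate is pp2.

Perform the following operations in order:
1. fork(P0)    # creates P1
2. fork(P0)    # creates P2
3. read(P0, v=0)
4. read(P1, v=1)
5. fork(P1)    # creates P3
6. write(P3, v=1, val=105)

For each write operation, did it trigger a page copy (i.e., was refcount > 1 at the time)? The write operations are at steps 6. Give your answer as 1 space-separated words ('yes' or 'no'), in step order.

Op 1: fork(P0) -> P1. 2 ppages; refcounts: pp0:2 pp1:2
Op 2: fork(P0) -> P2. 2 ppages; refcounts: pp0:3 pp1:3
Op 3: read(P0, v0) -> 32. No state change.
Op 4: read(P1, v1) -> 15. No state change.
Op 5: fork(P1) -> P3. 2 ppages; refcounts: pp0:4 pp1:4
Op 6: write(P3, v1, 105). refcount(pp1)=4>1 -> COPY to pp2. 3 ppages; refcounts: pp0:4 pp1:3 pp2:1

yes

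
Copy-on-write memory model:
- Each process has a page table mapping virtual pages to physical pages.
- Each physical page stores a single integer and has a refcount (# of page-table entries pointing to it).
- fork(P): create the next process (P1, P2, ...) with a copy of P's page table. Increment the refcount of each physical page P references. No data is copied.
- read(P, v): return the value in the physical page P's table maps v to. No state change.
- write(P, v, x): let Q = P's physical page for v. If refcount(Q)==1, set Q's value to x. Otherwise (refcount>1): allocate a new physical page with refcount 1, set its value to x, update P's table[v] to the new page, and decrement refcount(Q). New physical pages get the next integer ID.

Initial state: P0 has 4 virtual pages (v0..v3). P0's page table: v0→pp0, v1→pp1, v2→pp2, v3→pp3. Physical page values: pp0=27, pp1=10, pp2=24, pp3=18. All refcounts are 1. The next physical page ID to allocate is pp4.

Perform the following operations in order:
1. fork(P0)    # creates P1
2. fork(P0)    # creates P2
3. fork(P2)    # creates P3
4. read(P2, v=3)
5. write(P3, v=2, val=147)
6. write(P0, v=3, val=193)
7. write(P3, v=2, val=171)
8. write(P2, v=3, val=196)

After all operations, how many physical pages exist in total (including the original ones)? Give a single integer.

Op 1: fork(P0) -> P1. 4 ppages; refcounts: pp0:2 pp1:2 pp2:2 pp3:2
Op 2: fork(P0) -> P2. 4 ppages; refcounts: pp0:3 pp1:3 pp2:3 pp3:3
Op 3: fork(P2) -> P3. 4 ppages; refcounts: pp0:4 pp1:4 pp2:4 pp3:4
Op 4: read(P2, v3) -> 18. No state change.
Op 5: write(P3, v2, 147). refcount(pp2)=4>1 -> COPY to pp4. 5 ppages; refcounts: pp0:4 pp1:4 pp2:3 pp3:4 pp4:1
Op 6: write(P0, v3, 193). refcount(pp3)=4>1 -> COPY to pp5. 6 ppages; refcounts: pp0:4 pp1:4 pp2:3 pp3:3 pp4:1 pp5:1
Op 7: write(P3, v2, 171). refcount(pp4)=1 -> write in place. 6 ppages; refcounts: pp0:4 pp1:4 pp2:3 pp3:3 pp4:1 pp5:1
Op 8: write(P2, v3, 196). refcount(pp3)=3>1 -> COPY to pp6. 7 ppages; refcounts: pp0:4 pp1:4 pp2:3 pp3:2 pp4:1 pp5:1 pp6:1

Answer: 7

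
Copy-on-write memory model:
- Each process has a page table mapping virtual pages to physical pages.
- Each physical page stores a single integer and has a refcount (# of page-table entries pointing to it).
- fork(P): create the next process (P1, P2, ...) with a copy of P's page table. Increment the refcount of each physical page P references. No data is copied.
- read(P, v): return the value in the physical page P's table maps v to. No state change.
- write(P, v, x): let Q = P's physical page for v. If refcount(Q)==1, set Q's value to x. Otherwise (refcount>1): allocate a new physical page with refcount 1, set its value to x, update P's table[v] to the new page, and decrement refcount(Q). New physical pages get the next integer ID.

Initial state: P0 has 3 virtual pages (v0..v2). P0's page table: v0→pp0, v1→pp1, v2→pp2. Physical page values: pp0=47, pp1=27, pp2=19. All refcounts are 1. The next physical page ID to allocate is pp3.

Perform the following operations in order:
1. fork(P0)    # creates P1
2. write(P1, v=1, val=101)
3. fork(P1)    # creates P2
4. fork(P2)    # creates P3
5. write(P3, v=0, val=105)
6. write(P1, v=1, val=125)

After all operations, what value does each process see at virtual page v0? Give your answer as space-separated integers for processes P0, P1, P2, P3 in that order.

Op 1: fork(P0) -> P1. 3 ppages; refcounts: pp0:2 pp1:2 pp2:2
Op 2: write(P1, v1, 101). refcount(pp1)=2>1 -> COPY to pp3. 4 ppages; refcounts: pp0:2 pp1:1 pp2:2 pp3:1
Op 3: fork(P1) -> P2. 4 ppages; refcounts: pp0:3 pp1:1 pp2:3 pp3:2
Op 4: fork(P2) -> P3. 4 ppages; refcounts: pp0:4 pp1:1 pp2:4 pp3:3
Op 5: write(P3, v0, 105). refcount(pp0)=4>1 -> COPY to pp4. 5 ppages; refcounts: pp0:3 pp1:1 pp2:4 pp3:3 pp4:1
Op 6: write(P1, v1, 125). refcount(pp3)=3>1 -> COPY to pp5. 6 ppages; refcounts: pp0:3 pp1:1 pp2:4 pp3:2 pp4:1 pp5:1
P0: v0 -> pp0 = 47
P1: v0 -> pp0 = 47
P2: v0 -> pp0 = 47
P3: v0 -> pp4 = 105

Answer: 47 47 47 105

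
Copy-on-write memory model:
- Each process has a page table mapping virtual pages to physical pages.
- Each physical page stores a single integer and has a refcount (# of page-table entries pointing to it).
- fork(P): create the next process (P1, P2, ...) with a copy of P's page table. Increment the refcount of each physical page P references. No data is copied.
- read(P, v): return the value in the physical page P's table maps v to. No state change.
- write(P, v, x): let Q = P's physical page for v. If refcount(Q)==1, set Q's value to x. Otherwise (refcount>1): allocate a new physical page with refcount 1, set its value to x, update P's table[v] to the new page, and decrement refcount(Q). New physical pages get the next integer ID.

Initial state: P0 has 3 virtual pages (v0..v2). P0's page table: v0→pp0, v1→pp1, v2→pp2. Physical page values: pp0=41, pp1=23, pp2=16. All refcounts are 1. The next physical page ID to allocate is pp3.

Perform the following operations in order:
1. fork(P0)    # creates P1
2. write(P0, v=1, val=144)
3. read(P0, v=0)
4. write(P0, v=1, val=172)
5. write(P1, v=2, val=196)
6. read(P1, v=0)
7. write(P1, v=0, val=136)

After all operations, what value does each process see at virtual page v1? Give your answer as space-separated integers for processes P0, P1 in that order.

Answer: 172 23

Derivation:
Op 1: fork(P0) -> P1. 3 ppages; refcounts: pp0:2 pp1:2 pp2:2
Op 2: write(P0, v1, 144). refcount(pp1)=2>1 -> COPY to pp3. 4 ppages; refcounts: pp0:2 pp1:1 pp2:2 pp3:1
Op 3: read(P0, v0) -> 41. No state change.
Op 4: write(P0, v1, 172). refcount(pp3)=1 -> write in place. 4 ppages; refcounts: pp0:2 pp1:1 pp2:2 pp3:1
Op 5: write(P1, v2, 196). refcount(pp2)=2>1 -> COPY to pp4. 5 ppages; refcounts: pp0:2 pp1:1 pp2:1 pp3:1 pp4:1
Op 6: read(P1, v0) -> 41. No state change.
Op 7: write(P1, v0, 136). refcount(pp0)=2>1 -> COPY to pp5. 6 ppages; refcounts: pp0:1 pp1:1 pp2:1 pp3:1 pp4:1 pp5:1
P0: v1 -> pp3 = 172
P1: v1 -> pp1 = 23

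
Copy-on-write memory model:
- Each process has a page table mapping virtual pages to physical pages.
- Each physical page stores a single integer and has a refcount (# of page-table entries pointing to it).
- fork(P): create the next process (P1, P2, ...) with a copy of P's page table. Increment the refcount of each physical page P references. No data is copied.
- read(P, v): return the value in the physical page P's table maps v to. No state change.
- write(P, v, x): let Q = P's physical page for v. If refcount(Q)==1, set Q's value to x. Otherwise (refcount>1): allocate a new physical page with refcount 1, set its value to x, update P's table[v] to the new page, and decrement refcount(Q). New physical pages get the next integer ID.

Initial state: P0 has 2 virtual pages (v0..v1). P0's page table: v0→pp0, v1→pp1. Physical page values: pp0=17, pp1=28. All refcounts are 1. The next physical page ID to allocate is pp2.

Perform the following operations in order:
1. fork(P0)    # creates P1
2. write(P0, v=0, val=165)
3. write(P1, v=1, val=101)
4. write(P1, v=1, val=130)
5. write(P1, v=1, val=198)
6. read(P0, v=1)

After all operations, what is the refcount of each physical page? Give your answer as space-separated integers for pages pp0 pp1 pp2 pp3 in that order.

Op 1: fork(P0) -> P1. 2 ppages; refcounts: pp0:2 pp1:2
Op 2: write(P0, v0, 165). refcount(pp0)=2>1 -> COPY to pp2. 3 ppages; refcounts: pp0:1 pp1:2 pp2:1
Op 3: write(P1, v1, 101). refcount(pp1)=2>1 -> COPY to pp3. 4 ppages; refcounts: pp0:1 pp1:1 pp2:1 pp3:1
Op 4: write(P1, v1, 130). refcount(pp3)=1 -> write in place. 4 ppages; refcounts: pp0:1 pp1:1 pp2:1 pp3:1
Op 5: write(P1, v1, 198). refcount(pp3)=1 -> write in place. 4 ppages; refcounts: pp0:1 pp1:1 pp2:1 pp3:1
Op 6: read(P0, v1) -> 28. No state change.

Answer: 1 1 1 1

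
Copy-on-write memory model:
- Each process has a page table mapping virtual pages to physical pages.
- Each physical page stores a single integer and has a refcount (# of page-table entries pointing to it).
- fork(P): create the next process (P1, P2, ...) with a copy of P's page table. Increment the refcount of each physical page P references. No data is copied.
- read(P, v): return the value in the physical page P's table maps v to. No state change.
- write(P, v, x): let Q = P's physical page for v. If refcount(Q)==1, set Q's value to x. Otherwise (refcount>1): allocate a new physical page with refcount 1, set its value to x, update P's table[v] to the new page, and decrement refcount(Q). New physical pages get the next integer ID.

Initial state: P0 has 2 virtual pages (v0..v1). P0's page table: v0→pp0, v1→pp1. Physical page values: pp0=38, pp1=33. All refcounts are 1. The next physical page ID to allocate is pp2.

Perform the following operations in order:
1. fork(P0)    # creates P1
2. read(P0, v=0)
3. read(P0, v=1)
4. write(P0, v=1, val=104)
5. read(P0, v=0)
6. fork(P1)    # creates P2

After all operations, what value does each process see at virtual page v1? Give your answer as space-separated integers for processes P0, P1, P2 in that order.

Answer: 104 33 33

Derivation:
Op 1: fork(P0) -> P1. 2 ppages; refcounts: pp0:2 pp1:2
Op 2: read(P0, v0) -> 38. No state change.
Op 3: read(P0, v1) -> 33. No state change.
Op 4: write(P0, v1, 104). refcount(pp1)=2>1 -> COPY to pp2. 3 ppages; refcounts: pp0:2 pp1:1 pp2:1
Op 5: read(P0, v0) -> 38. No state change.
Op 6: fork(P1) -> P2. 3 ppages; refcounts: pp0:3 pp1:2 pp2:1
P0: v1 -> pp2 = 104
P1: v1 -> pp1 = 33
P2: v1 -> pp1 = 33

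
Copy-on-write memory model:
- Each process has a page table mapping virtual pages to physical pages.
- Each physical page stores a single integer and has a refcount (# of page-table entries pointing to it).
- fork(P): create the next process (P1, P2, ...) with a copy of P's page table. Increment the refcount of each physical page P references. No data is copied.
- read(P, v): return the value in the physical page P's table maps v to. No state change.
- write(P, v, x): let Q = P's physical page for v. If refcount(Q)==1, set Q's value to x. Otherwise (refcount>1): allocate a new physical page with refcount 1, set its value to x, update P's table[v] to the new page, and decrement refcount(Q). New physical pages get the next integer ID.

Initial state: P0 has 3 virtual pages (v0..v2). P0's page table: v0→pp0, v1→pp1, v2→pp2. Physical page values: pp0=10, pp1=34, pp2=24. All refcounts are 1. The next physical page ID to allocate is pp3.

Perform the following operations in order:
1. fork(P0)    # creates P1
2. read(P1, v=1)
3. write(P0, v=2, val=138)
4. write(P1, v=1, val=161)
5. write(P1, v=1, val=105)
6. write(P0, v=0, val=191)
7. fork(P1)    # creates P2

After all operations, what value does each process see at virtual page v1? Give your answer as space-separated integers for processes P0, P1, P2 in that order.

Op 1: fork(P0) -> P1. 3 ppages; refcounts: pp0:2 pp1:2 pp2:2
Op 2: read(P1, v1) -> 34. No state change.
Op 3: write(P0, v2, 138). refcount(pp2)=2>1 -> COPY to pp3. 4 ppages; refcounts: pp0:2 pp1:2 pp2:1 pp3:1
Op 4: write(P1, v1, 161). refcount(pp1)=2>1 -> COPY to pp4. 5 ppages; refcounts: pp0:2 pp1:1 pp2:1 pp3:1 pp4:1
Op 5: write(P1, v1, 105). refcount(pp4)=1 -> write in place. 5 ppages; refcounts: pp0:2 pp1:1 pp2:1 pp3:1 pp4:1
Op 6: write(P0, v0, 191). refcount(pp0)=2>1 -> COPY to pp5. 6 ppages; refcounts: pp0:1 pp1:1 pp2:1 pp3:1 pp4:1 pp5:1
Op 7: fork(P1) -> P2. 6 ppages; refcounts: pp0:2 pp1:1 pp2:2 pp3:1 pp4:2 pp5:1
P0: v1 -> pp1 = 34
P1: v1 -> pp4 = 105
P2: v1 -> pp4 = 105

Answer: 34 105 105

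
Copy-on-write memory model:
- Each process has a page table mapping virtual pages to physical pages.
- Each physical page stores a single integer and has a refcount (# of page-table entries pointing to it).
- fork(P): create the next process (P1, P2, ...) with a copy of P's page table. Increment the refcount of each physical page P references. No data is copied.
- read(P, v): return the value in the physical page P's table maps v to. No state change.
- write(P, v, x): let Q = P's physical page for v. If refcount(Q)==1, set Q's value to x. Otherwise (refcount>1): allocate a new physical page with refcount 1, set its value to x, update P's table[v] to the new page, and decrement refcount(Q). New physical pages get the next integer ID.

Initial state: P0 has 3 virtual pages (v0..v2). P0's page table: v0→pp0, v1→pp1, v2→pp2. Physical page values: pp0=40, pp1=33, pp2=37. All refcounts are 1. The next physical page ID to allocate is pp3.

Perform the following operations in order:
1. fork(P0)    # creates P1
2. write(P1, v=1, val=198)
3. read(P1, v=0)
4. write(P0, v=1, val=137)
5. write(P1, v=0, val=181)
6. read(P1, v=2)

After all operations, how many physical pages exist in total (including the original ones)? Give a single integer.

Answer: 5

Derivation:
Op 1: fork(P0) -> P1. 3 ppages; refcounts: pp0:2 pp1:2 pp2:2
Op 2: write(P1, v1, 198). refcount(pp1)=2>1 -> COPY to pp3. 4 ppages; refcounts: pp0:2 pp1:1 pp2:2 pp3:1
Op 3: read(P1, v0) -> 40. No state change.
Op 4: write(P0, v1, 137). refcount(pp1)=1 -> write in place. 4 ppages; refcounts: pp0:2 pp1:1 pp2:2 pp3:1
Op 5: write(P1, v0, 181). refcount(pp0)=2>1 -> COPY to pp4. 5 ppages; refcounts: pp0:1 pp1:1 pp2:2 pp3:1 pp4:1
Op 6: read(P1, v2) -> 37. No state change.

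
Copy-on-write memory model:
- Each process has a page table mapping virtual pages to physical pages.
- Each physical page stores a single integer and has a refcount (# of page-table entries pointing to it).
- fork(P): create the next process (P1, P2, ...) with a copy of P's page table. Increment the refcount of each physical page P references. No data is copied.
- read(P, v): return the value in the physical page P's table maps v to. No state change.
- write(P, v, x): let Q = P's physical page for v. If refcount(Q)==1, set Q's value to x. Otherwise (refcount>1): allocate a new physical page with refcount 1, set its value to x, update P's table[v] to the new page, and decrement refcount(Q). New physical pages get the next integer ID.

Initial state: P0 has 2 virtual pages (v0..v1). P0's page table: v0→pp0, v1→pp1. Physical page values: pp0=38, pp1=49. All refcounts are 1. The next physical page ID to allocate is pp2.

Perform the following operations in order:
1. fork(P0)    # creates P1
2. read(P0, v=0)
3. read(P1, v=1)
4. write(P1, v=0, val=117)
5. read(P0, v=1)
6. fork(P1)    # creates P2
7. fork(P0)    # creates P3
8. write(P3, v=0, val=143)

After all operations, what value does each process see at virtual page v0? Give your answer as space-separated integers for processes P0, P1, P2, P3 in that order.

Op 1: fork(P0) -> P1. 2 ppages; refcounts: pp0:2 pp1:2
Op 2: read(P0, v0) -> 38. No state change.
Op 3: read(P1, v1) -> 49. No state change.
Op 4: write(P1, v0, 117). refcount(pp0)=2>1 -> COPY to pp2. 3 ppages; refcounts: pp0:1 pp1:2 pp2:1
Op 5: read(P0, v1) -> 49. No state change.
Op 6: fork(P1) -> P2. 3 ppages; refcounts: pp0:1 pp1:3 pp2:2
Op 7: fork(P0) -> P3. 3 ppages; refcounts: pp0:2 pp1:4 pp2:2
Op 8: write(P3, v0, 143). refcount(pp0)=2>1 -> COPY to pp3. 4 ppages; refcounts: pp0:1 pp1:4 pp2:2 pp3:1
P0: v0 -> pp0 = 38
P1: v0 -> pp2 = 117
P2: v0 -> pp2 = 117
P3: v0 -> pp3 = 143

Answer: 38 117 117 143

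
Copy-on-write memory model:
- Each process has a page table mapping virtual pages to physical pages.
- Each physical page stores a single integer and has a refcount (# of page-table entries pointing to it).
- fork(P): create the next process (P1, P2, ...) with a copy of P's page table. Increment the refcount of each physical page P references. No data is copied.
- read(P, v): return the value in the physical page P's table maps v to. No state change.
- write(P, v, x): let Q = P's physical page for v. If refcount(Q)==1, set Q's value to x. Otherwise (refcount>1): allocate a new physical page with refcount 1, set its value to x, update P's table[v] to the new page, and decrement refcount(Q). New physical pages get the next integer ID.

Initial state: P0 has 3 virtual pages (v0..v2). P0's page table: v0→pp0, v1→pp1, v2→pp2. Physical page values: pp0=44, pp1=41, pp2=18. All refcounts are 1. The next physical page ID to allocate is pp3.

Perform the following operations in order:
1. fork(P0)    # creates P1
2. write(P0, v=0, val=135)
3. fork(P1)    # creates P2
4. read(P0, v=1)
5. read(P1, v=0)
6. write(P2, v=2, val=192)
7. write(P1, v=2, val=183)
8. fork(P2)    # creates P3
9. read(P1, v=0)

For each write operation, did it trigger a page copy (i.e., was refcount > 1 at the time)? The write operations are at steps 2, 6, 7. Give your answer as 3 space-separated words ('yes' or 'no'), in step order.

Op 1: fork(P0) -> P1. 3 ppages; refcounts: pp0:2 pp1:2 pp2:2
Op 2: write(P0, v0, 135). refcount(pp0)=2>1 -> COPY to pp3. 4 ppages; refcounts: pp0:1 pp1:2 pp2:2 pp3:1
Op 3: fork(P1) -> P2. 4 ppages; refcounts: pp0:2 pp1:3 pp2:3 pp3:1
Op 4: read(P0, v1) -> 41. No state change.
Op 5: read(P1, v0) -> 44. No state change.
Op 6: write(P2, v2, 192). refcount(pp2)=3>1 -> COPY to pp4. 5 ppages; refcounts: pp0:2 pp1:3 pp2:2 pp3:1 pp4:1
Op 7: write(P1, v2, 183). refcount(pp2)=2>1 -> COPY to pp5. 6 ppages; refcounts: pp0:2 pp1:3 pp2:1 pp3:1 pp4:1 pp5:1
Op 8: fork(P2) -> P3. 6 ppages; refcounts: pp0:3 pp1:4 pp2:1 pp3:1 pp4:2 pp5:1
Op 9: read(P1, v0) -> 44. No state change.

yes yes yes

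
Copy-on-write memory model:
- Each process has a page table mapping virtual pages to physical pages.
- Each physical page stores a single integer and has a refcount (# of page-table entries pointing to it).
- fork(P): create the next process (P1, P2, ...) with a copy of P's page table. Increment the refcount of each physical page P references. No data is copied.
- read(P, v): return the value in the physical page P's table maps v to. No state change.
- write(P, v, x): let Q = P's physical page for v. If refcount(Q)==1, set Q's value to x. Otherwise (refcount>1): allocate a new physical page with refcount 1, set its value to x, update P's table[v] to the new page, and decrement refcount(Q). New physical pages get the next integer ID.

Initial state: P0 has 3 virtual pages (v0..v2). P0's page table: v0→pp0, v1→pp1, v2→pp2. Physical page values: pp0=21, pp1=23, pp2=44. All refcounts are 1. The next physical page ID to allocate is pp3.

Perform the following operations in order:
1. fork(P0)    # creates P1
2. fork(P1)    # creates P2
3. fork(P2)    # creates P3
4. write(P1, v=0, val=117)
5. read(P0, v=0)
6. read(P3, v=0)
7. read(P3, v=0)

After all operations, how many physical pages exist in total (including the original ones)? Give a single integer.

Answer: 4

Derivation:
Op 1: fork(P0) -> P1. 3 ppages; refcounts: pp0:2 pp1:2 pp2:2
Op 2: fork(P1) -> P2. 3 ppages; refcounts: pp0:3 pp1:3 pp2:3
Op 3: fork(P2) -> P3. 3 ppages; refcounts: pp0:4 pp1:4 pp2:4
Op 4: write(P1, v0, 117). refcount(pp0)=4>1 -> COPY to pp3. 4 ppages; refcounts: pp0:3 pp1:4 pp2:4 pp3:1
Op 5: read(P0, v0) -> 21. No state change.
Op 6: read(P3, v0) -> 21. No state change.
Op 7: read(P3, v0) -> 21. No state change.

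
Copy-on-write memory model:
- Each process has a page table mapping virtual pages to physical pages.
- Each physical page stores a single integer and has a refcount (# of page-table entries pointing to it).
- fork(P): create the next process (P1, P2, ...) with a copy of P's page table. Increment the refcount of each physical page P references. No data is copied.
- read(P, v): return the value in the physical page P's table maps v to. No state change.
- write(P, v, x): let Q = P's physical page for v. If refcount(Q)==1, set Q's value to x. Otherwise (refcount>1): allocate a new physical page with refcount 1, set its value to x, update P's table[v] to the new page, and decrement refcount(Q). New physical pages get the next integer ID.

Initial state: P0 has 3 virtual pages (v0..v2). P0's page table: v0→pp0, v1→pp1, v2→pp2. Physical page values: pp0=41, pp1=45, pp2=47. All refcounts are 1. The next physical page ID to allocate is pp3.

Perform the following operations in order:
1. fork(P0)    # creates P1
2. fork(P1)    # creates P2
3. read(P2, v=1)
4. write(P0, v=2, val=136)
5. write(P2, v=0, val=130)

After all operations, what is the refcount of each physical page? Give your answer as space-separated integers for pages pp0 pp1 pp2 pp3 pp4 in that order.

Op 1: fork(P0) -> P1. 3 ppages; refcounts: pp0:2 pp1:2 pp2:2
Op 2: fork(P1) -> P2. 3 ppages; refcounts: pp0:3 pp1:3 pp2:3
Op 3: read(P2, v1) -> 45. No state change.
Op 4: write(P0, v2, 136). refcount(pp2)=3>1 -> COPY to pp3. 4 ppages; refcounts: pp0:3 pp1:3 pp2:2 pp3:1
Op 5: write(P2, v0, 130). refcount(pp0)=3>1 -> COPY to pp4. 5 ppages; refcounts: pp0:2 pp1:3 pp2:2 pp3:1 pp4:1

Answer: 2 3 2 1 1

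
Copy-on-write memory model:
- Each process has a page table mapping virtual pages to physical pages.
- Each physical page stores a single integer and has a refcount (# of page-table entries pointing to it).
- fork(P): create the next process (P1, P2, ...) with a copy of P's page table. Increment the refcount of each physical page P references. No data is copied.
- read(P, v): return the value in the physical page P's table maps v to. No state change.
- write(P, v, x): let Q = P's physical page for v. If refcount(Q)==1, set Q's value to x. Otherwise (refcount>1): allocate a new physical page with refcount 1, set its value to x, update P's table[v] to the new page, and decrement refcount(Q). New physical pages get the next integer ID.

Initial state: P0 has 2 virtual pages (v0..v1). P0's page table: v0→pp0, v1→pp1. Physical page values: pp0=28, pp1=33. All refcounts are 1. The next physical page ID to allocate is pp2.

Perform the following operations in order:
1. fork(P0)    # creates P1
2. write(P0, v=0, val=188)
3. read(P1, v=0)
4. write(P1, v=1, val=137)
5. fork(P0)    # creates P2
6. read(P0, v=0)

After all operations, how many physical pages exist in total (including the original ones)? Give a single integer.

Op 1: fork(P0) -> P1. 2 ppages; refcounts: pp0:2 pp1:2
Op 2: write(P0, v0, 188). refcount(pp0)=2>1 -> COPY to pp2. 3 ppages; refcounts: pp0:1 pp1:2 pp2:1
Op 3: read(P1, v0) -> 28. No state change.
Op 4: write(P1, v1, 137). refcount(pp1)=2>1 -> COPY to pp3. 4 ppages; refcounts: pp0:1 pp1:1 pp2:1 pp3:1
Op 5: fork(P0) -> P2. 4 ppages; refcounts: pp0:1 pp1:2 pp2:2 pp3:1
Op 6: read(P0, v0) -> 188. No state change.

Answer: 4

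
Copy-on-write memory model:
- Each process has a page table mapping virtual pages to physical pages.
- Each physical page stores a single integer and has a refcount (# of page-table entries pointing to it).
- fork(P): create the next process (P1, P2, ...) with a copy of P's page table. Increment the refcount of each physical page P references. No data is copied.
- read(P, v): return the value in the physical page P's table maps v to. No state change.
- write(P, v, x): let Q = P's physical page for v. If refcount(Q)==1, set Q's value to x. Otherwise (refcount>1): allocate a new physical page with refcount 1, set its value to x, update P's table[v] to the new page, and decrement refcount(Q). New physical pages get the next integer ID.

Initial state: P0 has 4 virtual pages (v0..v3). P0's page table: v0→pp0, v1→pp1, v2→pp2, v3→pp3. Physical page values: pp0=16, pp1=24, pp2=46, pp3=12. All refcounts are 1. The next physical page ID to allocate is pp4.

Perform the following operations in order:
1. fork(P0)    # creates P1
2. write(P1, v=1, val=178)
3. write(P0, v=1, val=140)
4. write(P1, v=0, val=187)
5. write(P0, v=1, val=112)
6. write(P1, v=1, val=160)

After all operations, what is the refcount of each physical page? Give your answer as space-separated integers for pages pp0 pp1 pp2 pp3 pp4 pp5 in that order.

Answer: 1 1 2 2 1 1

Derivation:
Op 1: fork(P0) -> P1. 4 ppages; refcounts: pp0:2 pp1:2 pp2:2 pp3:2
Op 2: write(P1, v1, 178). refcount(pp1)=2>1 -> COPY to pp4. 5 ppages; refcounts: pp0:2 pp1:1 pp2:2 pp3:2 pp4:1
Op 3: write(P0, v1, 140). refcount(pp1)=1 -> write in place. 5 ppages; refcounts: pp0:2 pp1:1 pp2:2 pp3:2 pp4:1
Op 4: write(P1, v0, 187). refcount(pp0)=2>1 -> COPY to pp5. 6 ppages; refcounts: pp0:1 pp1:1 pp2:2 pp3:2 pp4:1 pp5:1
Op 5: write(P0, v1, 112). refcount(pp1)=1 -> write in place. 6 ppages; refcounts: pp0:1 pp1:1 pp2:2 pp3:2 pp4:1 pp5:1
Op 6: write(P1, v1, 160). refcount(pp4)=1 -> write in place. 6 ppages; refcounts: pp0:1 pp1:1 pp2:2 pp3:2 pp4:1 pp5:1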